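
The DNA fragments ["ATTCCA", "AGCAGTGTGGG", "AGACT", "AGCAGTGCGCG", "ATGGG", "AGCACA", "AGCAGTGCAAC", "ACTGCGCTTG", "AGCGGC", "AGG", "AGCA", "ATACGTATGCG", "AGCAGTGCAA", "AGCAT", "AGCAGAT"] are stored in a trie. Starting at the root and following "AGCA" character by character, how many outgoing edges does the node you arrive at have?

3

Walk "AGCA" from the root, arriving at one node.
Distinct next characters after "AGCA": C, G, T.
That node has 3 child edges.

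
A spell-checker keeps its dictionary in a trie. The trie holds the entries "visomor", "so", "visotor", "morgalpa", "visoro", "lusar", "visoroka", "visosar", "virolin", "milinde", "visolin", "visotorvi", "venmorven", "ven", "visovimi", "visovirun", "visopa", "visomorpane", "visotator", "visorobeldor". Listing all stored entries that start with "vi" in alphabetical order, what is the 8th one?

visoroka

Words with prefix "vi", in lexicographic order: "virolin", "visolin", "visomor", "visomorpane", "visopa", "visoro", "visorobeldor", "visoroka", "visosar", "visotator", "visotor", "visotorvi", "visovimi", "visovirun"
Position 8: visoroka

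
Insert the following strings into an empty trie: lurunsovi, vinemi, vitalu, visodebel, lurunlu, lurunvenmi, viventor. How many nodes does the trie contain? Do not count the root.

Trie structure (* marks end of a word):
(root)
├─ l
│  └─ u
│     └─ r
│        └─ u
│           └─ n
│              ├─ l
│              │  └─ u *
│              ├─ s
│              │  └─ o
│              │     └─ v
│              │        └─ i *
│              └─ v
│                 └─ e
│                    └─ n
│                       └─ m
│                          └─ i *
└─ v
   └─ i
      ├─ n
      │  └─ e
      │     └─ m
      │        └─ i *
      ├─ s
      │  └─ o
      │     └─ d
      │        └─ e
      │           └─ b
      │              └─ e
      │                 └─ l *
      ├─ t
      │  └─ a
      │     └─ l
      │        └─ u *
      └─ v
         └─ e
            └─ n
               └─ t
                  └─ o
                     └─ r *
Counting every labelled node above: 39.

39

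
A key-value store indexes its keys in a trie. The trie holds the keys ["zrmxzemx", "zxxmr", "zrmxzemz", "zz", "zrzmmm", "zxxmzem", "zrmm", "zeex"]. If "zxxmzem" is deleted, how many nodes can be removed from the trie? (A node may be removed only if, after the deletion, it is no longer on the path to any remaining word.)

3

Walk "zxxmzem" from the leaf back toward the root, removing each node that no remaining word uses.
The suffix "zem" (3 nodes) is used only by "zxxmzem"; the node for "zxxm" still has the child "r", so pruning stops there.
Nodes removed: 3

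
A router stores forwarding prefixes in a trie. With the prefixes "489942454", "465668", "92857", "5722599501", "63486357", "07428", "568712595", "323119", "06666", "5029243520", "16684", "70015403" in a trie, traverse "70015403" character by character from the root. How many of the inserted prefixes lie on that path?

1

Check each prefix of "70015403" against the stored set — each match is an end-marker on the path.
Prefixes of the query that are stored words: "70015403"
Count: 1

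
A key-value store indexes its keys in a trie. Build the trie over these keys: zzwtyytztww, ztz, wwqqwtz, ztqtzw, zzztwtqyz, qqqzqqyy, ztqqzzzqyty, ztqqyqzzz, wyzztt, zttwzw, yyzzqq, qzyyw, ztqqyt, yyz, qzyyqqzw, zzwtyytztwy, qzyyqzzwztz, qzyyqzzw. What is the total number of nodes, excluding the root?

83

Insert word by word; a character creates a node only if that edge doesn't already exist:
  "zzwtyytztww" → 11 new (z, z, w, t, y, y, t, z, t, w, w)
  "ztz" → prefix "z" already present; 2 new (t, z)
  "wwqqwtz" → 7 new (w, w, q, q, w, t, z)
  "ztqtzw" → prefix "zt" already present; 4 new (q, t, z, w)
  "zzztwtqyz" → prefix "zz" already present; 7 new (z, t, w, t, q, y, z)
  "qqqzqqyy" → 8 new (q, q, q, z, q, q, y, y)
  "ztqqzzzqyty" → prefix "ztq" already present; 8 new (q, z, z, z, q, y, t, y)
  "ztqqyqzzz" → prefix "ztqq" already present; 5 new (y, q, z, z, z)
  "wyzztt" → prefix "w" already present; 5 new (y, z, z, t, t)
  "zttwzw" → prefix "zt" already present; 4 new (t, w, z, w)
  "yyzzqq" → 6 new (y, y, z, z, q, q)
  "qzyyw" → prefix "q" already present; 4 new (z, y, y, w)
  "ztqqyt" → prefix "ztqqy" already present; 1 new (t)
  "yyz" → prefix "yyz" already present; 0 new (none)
  "qzyyqqzw" → prefix "qzyy" already present; 4 new (q, q, z, w)
  "zzwtyytztwy" → prefix "zzwtyytztw" already present; 1 new (y)
  "qzyyqzzwztz" → prefix "qzyyq" already present; 6 new (z, z, w, z, t, z)
  "qzyyqzzw" → prefix "qzyyqzzw" already present; 0 new (none)
Total nodes = 11 + 2 + 7 + 4 + 7 + 8 + 8 + 5 + 5 + 4 + 6 + 4 + 1 + 0 + 4 + 1 + 6 + 0 = 83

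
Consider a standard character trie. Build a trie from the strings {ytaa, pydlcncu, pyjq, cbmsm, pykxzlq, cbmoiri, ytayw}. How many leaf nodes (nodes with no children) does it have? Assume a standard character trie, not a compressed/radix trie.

A leaf is a node with no children — equivalently, the end of a word that is not a proper prefix of any other stored word.
Those words: "cbmoiri", "cbmsm", "pydlcncu", "pyjq", "pykxzlq", "ytaa", "ytayw"
Leaf count: 7

7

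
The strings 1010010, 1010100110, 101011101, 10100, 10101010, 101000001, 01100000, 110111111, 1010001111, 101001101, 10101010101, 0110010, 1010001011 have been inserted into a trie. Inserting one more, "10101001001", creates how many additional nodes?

"10101001" is already a path in the trie; the remaining "001" must be added.
New nodes needed: |"10101001001"| − 8 = 11 − 8 = 3.

3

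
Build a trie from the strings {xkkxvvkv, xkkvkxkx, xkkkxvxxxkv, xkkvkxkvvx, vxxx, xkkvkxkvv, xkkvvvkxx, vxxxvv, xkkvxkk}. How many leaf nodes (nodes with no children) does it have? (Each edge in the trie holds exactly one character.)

Leaves are exactly the stored words that no other stored word extends.
Those words: "vxxxvv", "xkkkxvxxxkv", "xkkvkxkvvx", "xkkvkxkx", "xkkvvvkxx", "xkkvxkk", "xkkxvvkv"
Leaf count: 7

7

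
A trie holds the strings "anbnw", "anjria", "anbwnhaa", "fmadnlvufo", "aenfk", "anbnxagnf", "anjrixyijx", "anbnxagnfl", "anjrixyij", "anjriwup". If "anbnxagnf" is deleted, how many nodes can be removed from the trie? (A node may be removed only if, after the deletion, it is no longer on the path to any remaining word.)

0

A node on "anbnxagnf"'s path can go only if nothing else ends at it or branches off below it.
Every node on "anbnxagnf" is still needed (e.g. by "anbnxagnfl"), so nothing is freed.
Nodes removed: 0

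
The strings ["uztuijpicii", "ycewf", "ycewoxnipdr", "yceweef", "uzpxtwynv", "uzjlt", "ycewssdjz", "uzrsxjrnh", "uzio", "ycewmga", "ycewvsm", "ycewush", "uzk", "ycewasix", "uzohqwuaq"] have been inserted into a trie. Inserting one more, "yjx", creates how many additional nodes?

2

The longest prefix of "yjx" already in the trie is "y" (length 1).
Each of the 2 remaining characters creates one node.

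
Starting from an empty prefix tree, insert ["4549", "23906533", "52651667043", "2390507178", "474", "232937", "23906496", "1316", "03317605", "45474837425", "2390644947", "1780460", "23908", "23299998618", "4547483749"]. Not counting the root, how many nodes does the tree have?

Insert word by word; a character creates a node only if that edge doesn't already exist:
  "4549" → 4 new (4, 5, 4, 9)
  "23906533" → 8 new (2, 3, 9, 0, 6, 5, 3, 3)
  "52651667043" → 11 new (5, 2, 6, 5, 1, 6, 6, 7, 0, 4, 3)
  "2390507178" → prefix "2390" already present; 6 new (5, 0, 7, 1, 7, 8)
  "474" → prefix "4" already present; 2 new (7, 4)
  "232937" → prefix "23" already present; 4 new (2, 9, 3, 7)
  "23906496" → prefix "23906" already present; 3 new (4, 9, 6)
  "1316" → 4 new (1, 3, 1, 6)
  "03317605" → 8 new (0, 3, 3, 1, 7, 6, 0, 5)
  "45474837425" → prefix "454" already present; 8 new (7, 4, 8, 3, 7, 4, 2, 5)
  "2390644947" → prefix "239064" already present; 4 new (4, 9, 4, 7)
  "1780460" → prefix "1" already present; 6 new (7, 8, 0, 4, 6, 0)
  "23908" → prefix "2390" already present; 1 new (8)
  "23299998618" → prefix "2329" already present; 7 new (9, 9, 9, 8, 6, 1, 8)
  "4547483749" → prefix "454748374" already present; 1 new (9)
Total nodes = 4 + 8 + 11 + 6 + 2 + 4 + 3 + 4 + 8 + 8 + 4 + 6 + 1 + 7 + 1 = 77

77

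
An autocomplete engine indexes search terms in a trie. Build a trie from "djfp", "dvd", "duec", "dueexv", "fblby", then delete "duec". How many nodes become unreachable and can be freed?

After clearing the end-marker at "duec", prune upward until reaching a node still needed by another word.
The suffix "c" (1 node) is used only by "duec"; the node for "due" still has the child "e", so pruning stops there.
Nodes removed: 1

1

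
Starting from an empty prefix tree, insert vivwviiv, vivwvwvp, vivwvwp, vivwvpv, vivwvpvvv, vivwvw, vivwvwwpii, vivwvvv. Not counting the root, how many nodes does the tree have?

22

For each word, the new-node count is its length minus the longest prefix already in the trie:
  "vivwviiv" → 8 new (v, i, v, w, v, i, i, v)
  "vivwvwvp" → prefix "vivwv" already present; 3 new (w, v, p)
  "vivwvwp" → prefix "vivwvw" already present; 1 new (p)
  "vivwvpv" → prefix "vivwv" already present; 2 new (p, v)
  "vivwvpvvv" → prefix "vivwvpv" already present; 2 new (v, v)
  "vivwvw" → prefix "vivwvw" already present; 0 new (none)
  "vivwvwwpii" → prefix "vivwvw" already present; 4 new (w, p, i, i)
  "vivwvvv" → prefix "vivwv" already present; 2 new (v, v)
Total nodes = 8 + 3 + 1 + 2 + 2 + 0 + 4 + 2 = 22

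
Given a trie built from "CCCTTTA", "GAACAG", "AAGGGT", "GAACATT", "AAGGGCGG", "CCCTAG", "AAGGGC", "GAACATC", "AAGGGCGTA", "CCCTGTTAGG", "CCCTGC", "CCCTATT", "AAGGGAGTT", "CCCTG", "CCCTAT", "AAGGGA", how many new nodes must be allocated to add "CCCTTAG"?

The longest prefix of "CCCTTAG" already in the trie is "CCCTT" (length 5).
Each of the 2 remaining characters creates one node.

2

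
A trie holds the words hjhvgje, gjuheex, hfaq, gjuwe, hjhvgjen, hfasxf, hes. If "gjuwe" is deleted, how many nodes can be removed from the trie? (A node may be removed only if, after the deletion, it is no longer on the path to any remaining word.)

After clearing the end-marker at "gjuwe", prune upward until reaching a node still needed by another word.
The suffix "we" (2 nodes) is used only by "gjuwe"; the node for "gju" still has the child "h", so pruning stops there.
Nodes removed: 2

2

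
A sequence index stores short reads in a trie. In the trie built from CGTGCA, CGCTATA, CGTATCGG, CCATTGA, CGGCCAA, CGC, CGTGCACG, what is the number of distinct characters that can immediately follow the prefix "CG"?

Follow the path "CG" to its node, then look at its outgoing edges.
Characters that immediately follow "CG" among the stored strings: {C, G, T}.
That node has 3 child edges.

3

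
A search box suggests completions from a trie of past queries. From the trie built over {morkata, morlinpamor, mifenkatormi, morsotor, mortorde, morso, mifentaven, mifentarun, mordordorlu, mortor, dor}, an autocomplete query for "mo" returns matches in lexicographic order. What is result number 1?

mordordorlu

Filter for "mo…" and sort: "mordordorlu", "morkata", "morlinpamor", "morso", "morsotor", "mortor", "mortorde"
Position 1: mordordorlu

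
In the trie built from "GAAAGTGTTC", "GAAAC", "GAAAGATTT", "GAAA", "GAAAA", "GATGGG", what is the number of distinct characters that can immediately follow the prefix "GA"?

2

Walk "GA" from the root, arriving at one node.
Characters that immediately follow "GA" among the stored strings: {A, T}.
That node has 2 child edges.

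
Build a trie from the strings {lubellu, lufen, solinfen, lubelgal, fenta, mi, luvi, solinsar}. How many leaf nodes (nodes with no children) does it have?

8

A leaf is a node with no children — equivalently, the end of a word that is not a proper prefix of any other stored word.
Those words: "fenta", "lubelgal", "lubellu", "lufen", "luvi", "mi", "solinfen", "solinsar"
Leaf count: 8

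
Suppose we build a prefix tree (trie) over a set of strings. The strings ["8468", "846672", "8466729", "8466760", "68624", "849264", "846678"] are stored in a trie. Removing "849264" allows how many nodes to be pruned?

After clearing the end-marker at "849264", prune upward until reaching a node still needed by another word.
The suffix "9264" (4 nodes) is used only by "849264"; the node for "84" still has the child "6", so pruning stops there.
Nodes removed: 4

4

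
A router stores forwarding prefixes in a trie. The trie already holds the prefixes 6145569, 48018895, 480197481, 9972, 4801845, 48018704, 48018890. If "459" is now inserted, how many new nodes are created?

The longest prefix of "459" already in the trie is "4" (length 1).
Each of the 2 remaining characters creates one node.

2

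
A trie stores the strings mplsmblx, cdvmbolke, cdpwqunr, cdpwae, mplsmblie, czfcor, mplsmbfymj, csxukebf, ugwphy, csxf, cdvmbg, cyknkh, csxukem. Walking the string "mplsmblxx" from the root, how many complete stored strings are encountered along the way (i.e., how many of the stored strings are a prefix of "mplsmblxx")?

1

Check each prefix of "mplsmblxx" against the stored set — each match is an end-marker on the path.
Prefixes of the query that are stored words: "mplsmblx"
Count: 1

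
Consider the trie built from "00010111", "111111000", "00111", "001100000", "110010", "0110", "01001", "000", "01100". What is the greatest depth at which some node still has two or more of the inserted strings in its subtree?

Look for the deepest trie node that still has at least two words in its subtree.
e.g. "001100000" and "00111" share the prefix "0011" of length 4; no pair shares a longer one.
Longest shared-prefix length: 4

4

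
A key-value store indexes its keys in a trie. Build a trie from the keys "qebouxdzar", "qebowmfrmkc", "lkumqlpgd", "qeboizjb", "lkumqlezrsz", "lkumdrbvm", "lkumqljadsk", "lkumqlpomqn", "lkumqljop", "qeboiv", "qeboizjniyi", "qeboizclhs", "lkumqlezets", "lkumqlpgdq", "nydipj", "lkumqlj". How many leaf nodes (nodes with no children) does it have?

14

A leaf is a node with no children — equivalently, the end of a word that is not a proper prefix of any other stored word.
Those words: "lkumdrbvm", "lkumqlezets", "lkumqlezrsz", "lkumqljadsk", "lkumqljop", "lkumqlpgdq", "lkumqlpomqn", "nydipj", "qeboiv", "qeboizclhs", "qeboizjb", "qeboizjniyi", "qebouxdzar", "qebowmfrmkc"
Leaf count: 14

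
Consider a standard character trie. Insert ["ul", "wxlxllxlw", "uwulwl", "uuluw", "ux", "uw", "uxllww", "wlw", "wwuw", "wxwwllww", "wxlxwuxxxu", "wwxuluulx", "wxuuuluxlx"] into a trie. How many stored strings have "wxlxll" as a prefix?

Traverse to the node for "wxlxll", then collect every word in that subtree.
Matches: "wxlxllxlw"
Count: 1

1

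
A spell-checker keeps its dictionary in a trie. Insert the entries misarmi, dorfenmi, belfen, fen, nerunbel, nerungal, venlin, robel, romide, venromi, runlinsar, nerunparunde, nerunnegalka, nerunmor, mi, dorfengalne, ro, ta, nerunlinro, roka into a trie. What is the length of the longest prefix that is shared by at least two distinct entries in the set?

Look for the deepest trie node that still has at least two words in its subtree.
e.g. "dorfengalne" and "dorfenmi" share the prefix "dorfen" of length 6; no pair shares a longer one.
Longest shared-prefix length: 6

6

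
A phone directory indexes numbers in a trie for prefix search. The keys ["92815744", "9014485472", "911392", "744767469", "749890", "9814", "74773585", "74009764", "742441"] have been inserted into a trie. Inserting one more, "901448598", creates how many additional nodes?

2

The longest prefix of "901448598" already in the trie is "9014485" (length 7).
So 9 − 7 = 2 new nodes.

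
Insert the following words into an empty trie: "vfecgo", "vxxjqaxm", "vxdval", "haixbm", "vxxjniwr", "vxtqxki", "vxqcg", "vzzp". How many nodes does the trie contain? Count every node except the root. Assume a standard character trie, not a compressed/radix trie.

38

Trace insertions, counting only characters that open a new branch:
  "vfecgo" → 6 new (v, f, e, c, g, o)
  "vxxjqaxm" → prefix "v" already present; 7 new (x, x, j, q, a, x, m)
  "vxdval" → prefix "vx" already present; 4 new (d, v, a, l)
  "haixbm" → 6 new (h, a, i, x, b, m)
  "vxxjniwr" → prefix "vxxj" already present; 4 new (n, i, w, r)
  "vxtqxki" → prefix "vx" already present; 5 new (t, q, x, k, i)
  "vxqcg" → prefix "vx" already present; 3 new (q, c, g)
  "vzzp" → prefix "v" already present; 3 new (z, z, p)
Total nodes = 6 + 7 + 4 + 6 + 4 + 5 + 3 + 3 = 38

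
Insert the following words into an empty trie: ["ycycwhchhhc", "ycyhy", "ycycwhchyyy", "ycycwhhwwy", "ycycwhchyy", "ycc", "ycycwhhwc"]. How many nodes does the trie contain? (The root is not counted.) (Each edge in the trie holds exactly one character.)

For each word, the new-node count is its length minus the longest prefix already in the trie:
  "ycycwhchhhc" → 11 new (y, c, y, c, w, h, c, h, h, h, c)
  "ycyhy" → prefix "ycy" already present; 2 new (h, y)
  "ycycwhchyyy" → prefix "ycycwhch" already present; 3 new (y, y, y)
  "ycycwhhwwy" → prefix "ycycwh" already present; 4 new (h, w, w, y)
  "ycycwhchyy" → prefix "ycycwhchyy" already present; 0 new (none)
  "ycc" → prefix "yc" already present; 1 new (c)
  "ycycwhhwc" → prefix "ycycwhhw" already present; 1 new (c)
Total nodes = 11 + 2 + 3 + 4 + 0 + 1 + 1 = 22

22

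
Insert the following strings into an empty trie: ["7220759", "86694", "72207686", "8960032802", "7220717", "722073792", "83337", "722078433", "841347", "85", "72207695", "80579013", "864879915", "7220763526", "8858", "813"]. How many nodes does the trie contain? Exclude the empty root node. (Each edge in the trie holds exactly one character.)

69

Trace insertions, counting only characters that open a new branch:
  "7220759" → 7 new (7, 2, 2, 0, 7, 5, 9)
  "86694" → 5 new (8, 6, 6, 9, 4)
  "72207686" → prefix "72207" already present; 3 new (6, 8, 6)
  "8960032802" → prefix "8" already present; 9 new (9, 6, 0, 0, 3, 2, 8, 0, 2)
  "7220717" → prefix "72207" already present; 2 new (1, 7)
  "722073792" → prefix "72207" already present; 4 new (3, 7, 9, 2)
  "83337" → prefix "8" already present; 4 new (3, 3, 3, 7)
  "722078433" → prefix "72207" already present; 4 new (8, 4, 3, 3)
  "841347" → prefix "8" already present; 5 new (4, 1, 3, 4, 7)
  "85" → prefix "8" already present; 1 new (5)
  "72207695" → prefix "722076" already present; 2 new (9, 5)
  "80579013" → prefix "8" already present; 7 new (0, 5, 7, 9, 0, 1, 3)
  "864879915" → prefix "86" already present; 7 new (4, 8, 7, 9, 9, 1, 5)
  "7220763526" → prefix "722076" already present; 4 new (3, 5, 2, 6)
  "8858" → prefix "8" already present; 3 new (8, 5, 8)
  "813" → prefix "8" already present; 2 new (1, 3)
Total nodes = 7 + 5 + 3 + 9 + 2 + 4 + 4 + 4 + 5 + 1 + 2 + 7 + 7 + 4 + 3 + 2 = 69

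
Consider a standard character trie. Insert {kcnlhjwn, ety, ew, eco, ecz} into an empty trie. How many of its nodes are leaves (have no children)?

5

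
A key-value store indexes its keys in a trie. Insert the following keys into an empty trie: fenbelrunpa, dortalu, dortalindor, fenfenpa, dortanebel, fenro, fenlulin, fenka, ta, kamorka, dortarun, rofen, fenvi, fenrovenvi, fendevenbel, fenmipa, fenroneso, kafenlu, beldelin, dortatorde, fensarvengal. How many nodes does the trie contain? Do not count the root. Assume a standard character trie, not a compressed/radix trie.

Insert word by word; a character creates a node only if that edge doesn't already exist:
  "fenbelrunpa" → 11 new (f, e, n, b, e, l, r, u, n, p, a)
  "dortalu" → 7 new (d, o, r, t, a, l, u)
  "dortalindor" → prefix "dortal" already present; 5 new (i, n, d, o, r)
  "fenfenpa" → prefix "fen" already present; 5 new (f, e, n, p, a)
  "dortanebel" → prefix "dorta" already present; 5 new (n, e, b, e, l)
  "fenro" → prefix "fen" already present; 2 new (r, o)
  "fenlulin" → prefix "fen" already present; 5 new (l, u, l, i, n)
  "fenka" → prefix "fen" already present; 2 new (k, a)
  "ta" → 2 new (t, a)
  "kamorka" → 7 new (k, a, m, o, r, k, a)
  "dortarun" → prefix "dorta" already present; 3 new (r, u, n)
  "rofen" → 5 new (r, o, f, e, n)
  "fenvi" → prefix "fen" already present; 2 new (v, i)
  "fenrovenvi" → prefix "fenro" already present; 5 new (v, e, n, v, i)
  "fendevenbel" → prefix "fen" already present; 8 new (d, e, v, e, n, b, e, l)
  "fenmipa" → prefix "fen" already present; 4 new (m, i, p, a)
  "fenroneso" → prefix "fenro" already present; 4 new (n, e, s, o)
  "kafenlu" → prefix "ka" already present; 5 new (f, e, n, l, u)
  "beldelin" → 8 new (b, e, l, d, e, l, i, n)
  "dortatorde" → prefix "dorta" already present; 5 new (t, o, r, d, e)
  "fensarvengal" → prefix "fen" already present; 9 new (s, a, r, v, e, n, g, a, l)
Total nodes = 11 + 7 + 5 + 5 + 5 + 2 + 5 + 2 + 2 + 7 + 3 + 5 + 2 + 5 + 8 + 4 + 4 + 5 + 8 + 5 + 9 = 109

109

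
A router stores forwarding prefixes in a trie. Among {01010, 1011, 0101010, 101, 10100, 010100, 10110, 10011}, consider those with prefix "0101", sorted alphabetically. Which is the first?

01010

DFS of the "0101" subtree visits, in order: "01010", "010100", "0101010"
Position 1: 01010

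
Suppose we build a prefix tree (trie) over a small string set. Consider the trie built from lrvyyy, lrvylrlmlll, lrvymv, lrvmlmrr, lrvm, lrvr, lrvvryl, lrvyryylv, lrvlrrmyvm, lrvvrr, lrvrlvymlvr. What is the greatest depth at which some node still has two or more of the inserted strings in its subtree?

Equivalently: take the maximum, over all pairs, of their longest common prefix length.
"lrvvrr" and "lrvvryl" agree on "lrvvr" (5 characters) before diverging; nothing deeper is shared.
Longest shared-prefix length: 5

5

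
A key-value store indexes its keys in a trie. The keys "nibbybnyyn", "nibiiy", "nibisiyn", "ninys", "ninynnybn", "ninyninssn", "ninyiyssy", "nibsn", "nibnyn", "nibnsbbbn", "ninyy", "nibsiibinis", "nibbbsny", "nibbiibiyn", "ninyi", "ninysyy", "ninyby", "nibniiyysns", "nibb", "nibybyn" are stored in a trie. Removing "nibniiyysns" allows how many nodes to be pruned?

7

After clearing the end-marker at "nibniiyysns", prune upward until reaching a node still needed by another word.
The suffix "iiyysns" (7 nodes) is used only by "nibniiyysns"; the node for "nibn" still has the child "y", so pruning stops there.
Nodes removed: 7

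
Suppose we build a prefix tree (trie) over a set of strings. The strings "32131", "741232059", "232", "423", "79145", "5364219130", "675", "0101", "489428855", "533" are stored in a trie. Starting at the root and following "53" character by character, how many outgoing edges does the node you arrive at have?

2

Walk "53" from the root, arriving at one node.
Characters that immediately follow "53" among the stored strings: {3, 6}.
That node has 2 child edges.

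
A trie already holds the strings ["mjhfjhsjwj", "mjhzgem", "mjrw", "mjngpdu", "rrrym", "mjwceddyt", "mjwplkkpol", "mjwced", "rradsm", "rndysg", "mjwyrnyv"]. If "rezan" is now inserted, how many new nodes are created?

Walking "rezan" from the root, the first 1 characters ("r") follow existing edges; "e" is the first miss.
So 5 − 1 = 4 new nodes.

4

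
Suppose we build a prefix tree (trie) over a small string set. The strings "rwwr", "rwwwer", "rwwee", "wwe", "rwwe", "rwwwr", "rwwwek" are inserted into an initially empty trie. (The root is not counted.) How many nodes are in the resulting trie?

Trie structure (* marks end of a word):
(root)
├─ r
│  └─ w
│     └─ w
│        ├─ e *
│        │  └─ e *
│        ├─ r *
│        └─ w
│           ├─ e
│           │  ├─ k *
│           │  └─ r *
│           └─ r *
└─ w
   └─ w
      └─ e *
Counting every labelled node above: 14.

14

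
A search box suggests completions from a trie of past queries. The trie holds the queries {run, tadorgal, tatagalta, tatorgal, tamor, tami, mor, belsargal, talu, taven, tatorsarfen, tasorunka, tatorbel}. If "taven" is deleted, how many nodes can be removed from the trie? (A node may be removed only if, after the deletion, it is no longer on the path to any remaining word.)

Walk "taven" from the leaf back toward the root, removing each node that no remaining word uses.
The suffix "ven" (3 nodes) is used only by "taven"; the node for "ta" still has the child "d", so pruning stops there.
Nodes removed: 3

3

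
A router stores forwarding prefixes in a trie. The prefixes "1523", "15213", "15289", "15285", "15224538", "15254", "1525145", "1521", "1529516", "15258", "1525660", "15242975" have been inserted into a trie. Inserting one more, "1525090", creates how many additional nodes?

3

"1525" is already a path in the trie; the remaining "090" must be added.
Each of the 3 remaining characters creates one node.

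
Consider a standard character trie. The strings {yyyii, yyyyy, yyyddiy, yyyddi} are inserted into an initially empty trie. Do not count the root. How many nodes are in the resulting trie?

11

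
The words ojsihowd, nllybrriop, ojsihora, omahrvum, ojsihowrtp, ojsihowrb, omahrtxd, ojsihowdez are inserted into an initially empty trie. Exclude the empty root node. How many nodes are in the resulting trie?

Count nodes per top-level branch (shared prefixes stored once):
  'n'-branch (nllybrriop): 10 nodes
  'o'-branch (ojsihora, ojsihowd, ojsihowdez, ojsihowrb, ojsihowrtp, omahrtxd, omahrvum): 26 nodes
Sum: 36

36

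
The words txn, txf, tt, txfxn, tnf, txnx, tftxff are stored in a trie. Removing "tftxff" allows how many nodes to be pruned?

Walk "tftxff" from the leaf back toward the root, removing each node that no remaining word uses.
The suffix "ftxff" (5 nodes) is used only by "tftxff"; the node for "t" still has the child "x", so pruning stops there.
Nodes removed: 5

5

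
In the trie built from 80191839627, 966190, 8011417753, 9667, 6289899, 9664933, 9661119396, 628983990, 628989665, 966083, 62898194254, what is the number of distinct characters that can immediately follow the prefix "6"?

1

Follow the path "6" to its node, then look at its outgoing edges.
Distinct next characters after "6": 2.
That node has 1 child edge.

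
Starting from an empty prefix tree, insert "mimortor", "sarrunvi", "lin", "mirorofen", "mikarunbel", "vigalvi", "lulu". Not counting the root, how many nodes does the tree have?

44

Trace insertions, counting only characters that open a new branch:
  "mimortor" → 8 new (m, i, m, o, r, t, o, r)
  "sarrunvi" → 8 new (s, a, r, r, u, n, v, i)
  "lin" → 3 new (l, i, n)
  "mirorofen" → prefix "mi" already present; 7 new (r, o, r, o, f, e, n)
  "mikarunbel" → prefix "mi" already present; 8 new (k, a, r, u, n, b, e, l)
  "vigalvi" → 7 new (v, i, g, a, l, v, i)
  "lulu" → prefix "l" already present; 3 new (u, l, u)
Total nodes = 8 + 8 + 3 + 7 + 8 + 7 + 3 = 44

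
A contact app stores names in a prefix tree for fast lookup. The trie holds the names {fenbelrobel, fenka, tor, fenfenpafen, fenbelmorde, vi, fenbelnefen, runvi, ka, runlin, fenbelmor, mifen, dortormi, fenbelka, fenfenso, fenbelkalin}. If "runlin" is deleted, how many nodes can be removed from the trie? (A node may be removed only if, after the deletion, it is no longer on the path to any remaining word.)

After clearing the end-marker at "runlin", prune upward until reaching a node still needed by another word.
The suffix "lin" (3 nodes) is used only by "runlin"; the node for "run" still has the child "v", so pruning stops there.
Nodes removed: 3

3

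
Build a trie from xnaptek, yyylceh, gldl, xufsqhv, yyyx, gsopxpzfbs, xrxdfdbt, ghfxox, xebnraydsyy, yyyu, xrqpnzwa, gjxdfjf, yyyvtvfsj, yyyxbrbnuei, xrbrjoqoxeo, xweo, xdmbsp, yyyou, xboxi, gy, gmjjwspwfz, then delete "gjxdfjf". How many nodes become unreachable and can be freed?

6

Walk "gjxdfjf" from the leaf back toward the root, removing each node that no remaining word uses.
The suffix "jxdfjf" (6 nodes) is used only by "gjxdfjf"; the node for "g" still has the child "l", so pruning stops there.
Nodes removed: 6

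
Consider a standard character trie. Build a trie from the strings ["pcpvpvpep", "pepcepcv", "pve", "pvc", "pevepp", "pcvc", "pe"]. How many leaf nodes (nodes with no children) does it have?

A leaf is a node with no children — equivalently, the end of a word that is not a proper prefix of any other stored word.
Those words: "pcpvpvpep", "pcvc", "pepcepcv", "pevepp", "pvc", "pve"
Leaf count: 6

6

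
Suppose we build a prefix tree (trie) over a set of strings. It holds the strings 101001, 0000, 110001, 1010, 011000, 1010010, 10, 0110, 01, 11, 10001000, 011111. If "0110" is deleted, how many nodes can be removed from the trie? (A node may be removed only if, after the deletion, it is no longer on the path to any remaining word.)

0

Walk "0110" from the leaf back toward the root, removing each node that no remaining word uses.
Every node on "0110" is still needed (e.g. by "011000"), so nothing is freed.
Nodes removed: 0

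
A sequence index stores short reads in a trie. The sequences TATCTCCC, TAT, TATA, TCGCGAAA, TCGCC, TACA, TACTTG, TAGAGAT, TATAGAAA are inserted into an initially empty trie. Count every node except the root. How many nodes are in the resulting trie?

31

For each word, the new-node count is its length minus the longest prefix already in the trie:
  "TATCTCCC" → 8 new (T, A, T, C, T, C, C, C)
  "TAT" → prefix "TAT" already present; 0 new (none)
  "TATA" → prefix "TAT" already present; 1 new (A)
  "TCGCGAAA" → prefix "T" already present; 7 new (C, G, C, G, A, A, A)
  "TCGCC" → prefix "TCGC" already present; 1 new (C)
  "TACA" → prefix "TA" already present; 2 new (C, A)
  "TACTTG" → prefix "TAC" already present; 3 new (T, T, G)
  "TAGAGAT" → prefix "TA" already present; 5 new (G, A, G, A, T)
  "TATAGAAA" → prefix "TATA" already present; 4 new (G, A, A, A)
Total nodes = 8 + 0 + 1 + 7 + 1 + 2 + 3 + 5 + 4 = 31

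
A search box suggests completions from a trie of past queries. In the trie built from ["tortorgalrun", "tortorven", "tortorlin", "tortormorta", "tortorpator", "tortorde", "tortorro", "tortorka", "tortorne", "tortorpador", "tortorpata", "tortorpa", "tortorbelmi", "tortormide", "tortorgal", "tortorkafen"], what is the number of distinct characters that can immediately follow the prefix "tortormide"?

Walk "tortormide" from the root, arriving at one node.
No stored string extends past "tortormide".
That node has 0 child edges.

0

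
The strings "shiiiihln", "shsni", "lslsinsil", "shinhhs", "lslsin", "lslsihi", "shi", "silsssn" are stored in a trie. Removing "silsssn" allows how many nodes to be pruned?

6

After clearing the end-marker at "silsssn", prune upward until reaching a node still needed by another word.
The suffix "ilsssn" (6 nodes) is used only by "silsssn"; the node for "s" still has the child "h", so pruning stops there.
Nodes removed: 6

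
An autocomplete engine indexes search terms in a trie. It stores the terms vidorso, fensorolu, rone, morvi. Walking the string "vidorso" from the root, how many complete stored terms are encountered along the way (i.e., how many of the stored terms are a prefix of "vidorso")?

Walk "vidorso" from the root; an end-of-word marker is hit whenever a stored word is a prefix of "vidorso".
Prefixes of the query that are stored words: "vidorso"
Count: 1

1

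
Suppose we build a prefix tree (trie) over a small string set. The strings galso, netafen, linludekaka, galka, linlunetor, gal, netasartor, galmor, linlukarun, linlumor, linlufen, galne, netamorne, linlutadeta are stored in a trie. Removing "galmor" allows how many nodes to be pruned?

3

Walk "galmor" from the leaf back toward the root, removing each node that no remaining word uses.
The suffix "mor" (3 nodes) is used only by "galmor"; the node for "gal" still has the child "s", so pruning stops there.
Nodes removed: 3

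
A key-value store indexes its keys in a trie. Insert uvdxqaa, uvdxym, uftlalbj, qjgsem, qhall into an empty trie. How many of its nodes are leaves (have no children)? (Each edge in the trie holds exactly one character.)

5

Leaves are exactly the stored words that no other stored word extends.
Those words: "qhall", "qjgsem", "uftlalbj", "uvdxqaa", "uvdxym"
Leaf count: 5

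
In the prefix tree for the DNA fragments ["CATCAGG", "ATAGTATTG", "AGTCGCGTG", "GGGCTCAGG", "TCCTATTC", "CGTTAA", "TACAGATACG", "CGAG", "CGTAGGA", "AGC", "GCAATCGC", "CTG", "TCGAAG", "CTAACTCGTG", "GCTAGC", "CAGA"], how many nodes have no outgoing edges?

A leaf is a node with no children — equivalently, the end of a word that is not a proper prefix of any other stored word.
Those words: "AGC", "AGTCGCGTG", "ATAGTATTG", "CAGA", "CATCAGG", "CGAG", "CGTAGGA", "CGTTAA", "CTAACTCGTG", "CTG", "GCAATCGC", "GCTAGC", "GGGCTCAGG", "TACAGATACG", "TCCTATTC", "TCGAAG"
Leaf count: 16

16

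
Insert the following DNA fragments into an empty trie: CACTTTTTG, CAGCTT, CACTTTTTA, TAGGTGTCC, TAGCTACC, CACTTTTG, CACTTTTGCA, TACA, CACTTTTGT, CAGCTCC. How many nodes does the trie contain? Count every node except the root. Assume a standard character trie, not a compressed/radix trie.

For each word, the new-node count is its length minus the longest prefix already in the trie:
  "CACTTTTTG" → 9 new (C, A, C, T, T, T, T, T, G)
  "CAGCTT" → prefix "CA" already present; 4 new (G, C, T, T)
  "CACTTTTTA" → prefix "CACTTTTT" already present; 1 new (A)
  "TAGGTGTCC" → 9 new (T, A, G, G, T, G, T, C, C)
  "TAGCTACC" → prefix "TAG" already present; 5 new (C, T, A, C, C)
  "CACTTTTG" → prefix "CACTTTT" already present; 1 new (G)
  "CACTTTTGCA" → prefix "CACTTTTG" already present; 2 new (C, A)
  "TACA" → prefix "TA" already present; 2 new (C, A)
  "CACTTTTGT" → prefix "CACTTTTG" already present; 1 new (T)
  "CAGCTCC" → prefix "CAGCT" already present; 2 new (C, C)
Total nodes = 9 + 4 + 1 + 9 + 5 + 1 + 2 + 2 + 1 + 2 = 36

36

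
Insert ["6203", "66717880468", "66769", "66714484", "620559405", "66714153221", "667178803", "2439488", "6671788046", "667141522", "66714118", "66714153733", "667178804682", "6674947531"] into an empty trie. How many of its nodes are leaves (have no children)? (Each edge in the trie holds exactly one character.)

A leaf is a node with no children — equivalently, the end of a word that is not a proper prefix of any other stored word.
Those words: "2439488", "6203", "620559405", "66714118", "667141522", "66714153221", "66714153733", "66714484", "667178803", "667178804682", "6674947531", "66769"
Leaf count: 12

12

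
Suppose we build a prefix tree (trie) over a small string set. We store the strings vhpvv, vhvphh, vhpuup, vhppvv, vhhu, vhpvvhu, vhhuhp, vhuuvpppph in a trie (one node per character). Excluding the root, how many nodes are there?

29

Trace insertions, counting only characters that open a new branch:
  "vhpvv" → 5 new (v, h, p, v, v)
  "vhvphh" → prefix "vh" already present; 4 new (v, p, h, h)
  "vhpuup" → prefix "vhp" already present; 3 new (u, u, p)
  "vhppvv" → prefix "vhp" already present; 3 new (p, v, v)
  "vhhu" → prefix "vh" already present; 2 new (h, u)
  "vhpvvhu" → prefix "vhpvv" already present; 2 new (h, u)
  "vhhuhp" → prefix "vhhu" already present; 2 new (h, p)
  "vhuuvpppph" → prefix "vh" already present; 8 new (u, u, v, p, p, p, p, h)
Total nodes = 5 + 4 + 3 + 3 + 2 + 2 + 2 + 8 = 29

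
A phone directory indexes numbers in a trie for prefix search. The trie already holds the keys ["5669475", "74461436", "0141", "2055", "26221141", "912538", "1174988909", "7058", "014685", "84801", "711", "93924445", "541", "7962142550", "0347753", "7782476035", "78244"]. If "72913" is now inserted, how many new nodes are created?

Walking "72913" from the root, the first 1 characters ("7") follow existing edges; "2" is the first miss.
Each of the 4 remaining characters creates one node.

4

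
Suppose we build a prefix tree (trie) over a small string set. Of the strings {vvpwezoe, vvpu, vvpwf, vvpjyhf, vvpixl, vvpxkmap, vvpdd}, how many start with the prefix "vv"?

7

Filter for entries beginning with "vv":
Words under "vv": vvpdd, vvpixl, vvpjyhf, vvpu, vvpwezoe, vvpwf, vvpxkmap
Count: 7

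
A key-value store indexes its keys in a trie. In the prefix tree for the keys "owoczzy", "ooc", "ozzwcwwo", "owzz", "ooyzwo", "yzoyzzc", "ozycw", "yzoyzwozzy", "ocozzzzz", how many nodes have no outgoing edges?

9

Leaves are exactly the stored words that no other stored word extends.
Those words: "ocozzzzz", "ooc", "ooyzwo", "owoczzy", "owzz", "ozycw", "ozzwcwwo", "yzoyzwozzy", "yzoyzzc"
Leaf count: 9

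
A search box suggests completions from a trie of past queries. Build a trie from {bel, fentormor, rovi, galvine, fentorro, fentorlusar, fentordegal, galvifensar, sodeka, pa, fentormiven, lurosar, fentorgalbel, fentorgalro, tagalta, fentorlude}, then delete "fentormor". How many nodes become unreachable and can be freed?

A node on "fentormor"'s path can go only if nothing else ends at it or branches off below it.
The suffix "or" (2 nodes) is used only by "fentormor"; the node for "fentorm" still has the child "i", so pruning stops there.
Nodes removed: 2

2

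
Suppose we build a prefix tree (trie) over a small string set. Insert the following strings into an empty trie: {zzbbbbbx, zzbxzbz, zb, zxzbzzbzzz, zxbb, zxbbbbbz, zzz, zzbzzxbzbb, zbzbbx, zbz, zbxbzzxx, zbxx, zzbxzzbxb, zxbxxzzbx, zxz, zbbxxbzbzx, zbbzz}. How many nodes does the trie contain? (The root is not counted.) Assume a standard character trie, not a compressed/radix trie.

67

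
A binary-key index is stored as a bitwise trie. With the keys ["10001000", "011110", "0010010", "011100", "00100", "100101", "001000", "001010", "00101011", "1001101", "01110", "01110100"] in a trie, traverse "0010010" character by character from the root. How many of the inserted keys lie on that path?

2

Check each prefix of "0010010" against the stored set — each match is an end-marker on the path.
Prefixes of the query that are stored words: "00100", "0010010"
Count: 2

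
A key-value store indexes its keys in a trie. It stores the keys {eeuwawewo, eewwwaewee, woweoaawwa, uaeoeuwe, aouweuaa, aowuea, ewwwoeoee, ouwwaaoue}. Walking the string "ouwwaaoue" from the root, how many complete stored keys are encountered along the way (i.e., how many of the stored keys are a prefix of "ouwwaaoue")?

Traverse "ouwwaaoue" character by character; count nodes along the way that are marked as word ends.
Prefixes of the query that are stored words: "ouwwaaoue"
Count: 1

1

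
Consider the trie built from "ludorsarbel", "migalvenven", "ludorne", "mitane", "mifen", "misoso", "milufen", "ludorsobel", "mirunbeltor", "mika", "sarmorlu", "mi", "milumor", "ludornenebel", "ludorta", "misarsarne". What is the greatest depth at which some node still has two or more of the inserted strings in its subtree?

The deepest shared node is where two words last agree before diverging.
e.g. "ludorne" and "ludornenebel" share the prefix "ludorne" of length 7; no pair shares a longer one.
Longest shared-prefix length: 7

7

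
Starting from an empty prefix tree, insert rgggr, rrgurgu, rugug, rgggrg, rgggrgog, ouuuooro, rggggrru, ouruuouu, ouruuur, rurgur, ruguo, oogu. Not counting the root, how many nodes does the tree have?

46

Trace insertions, counting only characters that open a new branch:
  "rgggr" → 5 new (r, g, g, g, r)
  "rrgurgu" → prefix "r" already present; 6 new (r, g, u, r, g, u)
  "rugug" → prefix "r" already present; 4 new (u, g, u, g)
  "rgggrg" → prefix "rgggr" already present; 1 new (g)
  "rgggrgog" → prefix "rgggrg" already present; 2 new (o, g)
  "ouuuooro" → 8 new (o, u, u, u, o, o, r, o)
  "rggggrru" → prefix "rggg" already present; 4 new (g, r, r, u)
  "ouruuouu" → prefix "ou" already present; 6 new (r, u, u, o, u, u)
  "ouruuur" → prefix "ouruu" already present; 2 new (u, r)
  "rurgur" → prefix "ru" already present; 4 new (r, g, u, r)
  "ruguo" → prefix "rugu" already present; 1 new (o)
  "oogu" → prefix "o" already present; 3 new (o, g, u)
Total nodes = 5 + 6 + 4 + 1 + 2 + 8 + 4 + 6 + 2 + 4 + 1 + 3 = 46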